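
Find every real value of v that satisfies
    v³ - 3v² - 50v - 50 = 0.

v = -5 or v = -1.099 or v = 9.099

Possible rational roots are divisors of -50. Testing v = -5 gives 0, so (v + 5) is a factor.
Divide: v³ - 3v² - 50v - 50 = (v + 5)(v² - 8v - 10).
Apply the quadratic formula to v² - 8v - 10 = 0: v = (8 ± √104)/2, i.e. v ≈ 9.099 or v ≈ -1.099.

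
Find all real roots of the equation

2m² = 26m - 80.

m = 5 or m = 8

Bring every term to one side: 2m² - 26m + 80 = 0.
Factor: 2(m - 8)(m - 5) = 0.
So m = 8 or m = 5.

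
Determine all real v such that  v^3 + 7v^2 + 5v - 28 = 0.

v = -4.5414 or v = -4 or v = 1.5414

Possible rational roots are divisors of -28. Testing v = -4 gives 0, so (v + 4) is a factor.
Divide: v^3 + 7v^2 + 5v - 28 = (v + 4)(v^2 + 3v - 7).
Apply the quadratic formula to v^2 + 3v - 7 = 0: v = (-3 +/- sqrt(37))/2, i.e. v ~= 1.5414 or v ~= -4.5414.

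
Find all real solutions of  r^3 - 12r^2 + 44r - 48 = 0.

Possible rational roots are divisors of -48. Testing r = 4 gives 0, so (r - 4) is a factor.
Divide: r^3 - 12r^2 + 44r - 48 = (r - 4)(r^2 - 8r + 12).
Factor the quadratic: r = 6 or r = 2.

r = 2 or r = 4 or r = 6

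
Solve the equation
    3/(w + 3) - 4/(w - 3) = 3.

Multiply both sides by (w + 3)(w - 3):
3(w - 3) - 4(w + 3) = 3(w + 3)(w - 3).
Expand and collect terms: 3w² + w - 6 = 0.
By the quadratic formula, w = (-1 ± √73) / 6, so w ≈ 1.2573 or w ≈ -1.5907.
Neither value makes a denominator zero (w ≠ -3, w ≠ 3), so both are valid.

w = -1.5907 or w = 1.2573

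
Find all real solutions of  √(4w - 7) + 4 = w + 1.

w = 8

Isolate the radical: √(4w - 7) = w - 3.
Square both sides: 4w - 7 = (w - 3)².
Expand and rearrange: w² - 10w + 16 = 0.
Solving gives w = 8 or w = 2.
Check each candidate in the original equation:
  w = 8: √(25) = 5, while w - 3 = 5 — valid.
  w = 2: √(1) = 1, while w - 3 = -1 — extraneous.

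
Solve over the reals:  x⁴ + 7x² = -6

Let u = x². The equation becomes u² + 7u + 6 = 0.
Factor: (u + 1)(u + 6) = 0, so u = -1 or u = -6.
x² = -1 < 0 has no real solution.
x² = -6 < 0 has no real solution.

No real solutions.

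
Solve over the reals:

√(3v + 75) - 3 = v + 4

Isolate the radical: √(3v + 75) = v + 7.
Square both sides: 3v + 75 = (v + 7)².
Expand and rearrange: v² + 11v - 26 = 0.
Solving gives v = 2 or v = -13.
Check each candidate in the original equation:
  v = 2: √(81) = 9, while v + 7 = 9 — valid.
  v = -13: √(36) = 6, while v + 7 = -6 — extraneous.

v = 2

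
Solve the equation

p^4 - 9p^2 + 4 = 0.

Let u = p^2. The equation becomes u^2 - 9u + 4 = 0.
By the quadratic formula, u = sqrt(65)/2 + 9/2 or u = 9/2 - sqrt(65)/2.
p^2 = sqrt(65)/2 + 9/2 gives p = +/-sqrt(sqrt(65)/2 + 9/2) ~= +/-2.9208.
p^2 = 9/2 - sqrt(65)/2 gives p = +/-sqrt(9/2 - sqrt(65)/2) ~= +/-0.6847.

p = -2.9208 or p = -0.6847 or p = 0.6847 or p = 2.9208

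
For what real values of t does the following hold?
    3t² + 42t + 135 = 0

t = -9 or t = -5

Factor: 3(t + 9)(t + 5) = 0.
So t = -9 or t = -5.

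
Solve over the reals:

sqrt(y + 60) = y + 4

Square both sides: y + 60 = (y + 4)^2.
Expand and rearrange: y^2 + 7y - 44 = 0.
Solving gives y = 4 or y = -11.
Check each candidate in the original equation:
  y = 4: sqrt(64) = 8, while y + 4 = 8 — valid.
  y = -11: sqrt(49) = 7, while y + 4 = -7 — extraneous.

y = 4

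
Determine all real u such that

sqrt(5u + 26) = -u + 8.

Square both sides: 5u + 26 = (-u + 8)^2.
Expand and rearrange: u^2 - 21u + 38 = 0.
Solving gives u = 19 or u = 2.
Check each candidate in the original equation:
  u = 19: sqrt(121) = 11, while -u + 8 = -11 — extraneous.
  u = 2: sqrt(36) = 6, while -u + 8 = 6 — valid.

u = 2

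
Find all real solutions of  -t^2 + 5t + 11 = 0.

t = -1.6533 or t = 6.6533

Discriminant: (5)^2 - 4*(-1)*11 = 69.
Quadratic formula: t = (-5 +/- sqrt(69)) / (-2).
So t = 5/2 - sqrt(69)/2 ~= -1.6533 or t = 5/2 + sqrt(69)/2 ~= 6.6533.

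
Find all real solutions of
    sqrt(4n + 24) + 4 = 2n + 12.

n = -2

Isolate the radical: sqrt(4n + 24) = 2n + 8.
Square both sides: 4n + 24 = (2n + 8)^2.
Expand and rearrange: 4n^2 + 28n + 40 = 0.
Solving gives n = -2 or n = -5.
Check each candidate in the original equation:
  n = -2: sqrt(16) = 4, while 2n + 8 = 4 — valid.
  n = -5: sqrt(4) = 2, while 2n + 8 = -2 — extraneous.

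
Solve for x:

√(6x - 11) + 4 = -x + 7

x = 2

Isolate the radical: √(6x - 11) = -x + 3.
Square both sides: 6x - 11 = (-x + 3)².
Expand and rearrange: x² - 12x + 20 = 0.
Solving gives x = 10 or x = 2.
Check each candidate in the original equation:
  x = 10: √(49) = 7, while -x + 3 = -7 — extraneous.
  x = 2: √(1) = 1, while -x + 3 = 1 — valid.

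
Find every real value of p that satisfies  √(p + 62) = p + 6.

Square both sides: p + 62 = (p + 6)².
Expand and rearrange: p² + 11p - 26 = 0.
Solving gives p = 2 or p = -13.
Check each candidate in the original equation:
  p = 2: √(64) = 8, while p + 6 = 8 — valid.
  p = -13: √(49) = 7, while p + 6 = -7 — extraneous.

p = 2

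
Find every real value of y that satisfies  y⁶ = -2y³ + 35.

y = -1.9129 or y = 1.71

Let u = y³. The equation becomes u² + 2u - 35 = 0.
Factor: (u - 5)(u + 7) = 0, so u = 5 or u = -7.
y³ = 5 gives y = ∛(5) ≈ 1.71.
y³ = -7 gives y = -∛(7) ≈ -1.9129.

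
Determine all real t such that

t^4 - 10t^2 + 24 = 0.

Let u = t^2. The equation becomes u^2 - 10u + 24 = 0.
Factor: (u - 6)(u - 4) = 0, so u = 6 or u = 4.
t^2 = 6 gives t = +/-sqrt(6) ~= +/-2.4495.
t^2 = 4 gives t = +/-2.

t = -2.4495 or t = -2 or t = 2 or t = 2.4495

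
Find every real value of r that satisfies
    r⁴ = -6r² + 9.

Let u = r². The equation becomes u² + 6u - 9 = 0.
By the quadratic formula, u = -3 + 3·√(2) or u = -3·√(2) - 3.
r² = -3 + 3·√(2) gives r = ±√(-3 + 3·√(2)) ≈ ±1.1147.
r² = -3·√(2) - 3 < 0 has no real solution.

r = -1.1147 or r = 1.1147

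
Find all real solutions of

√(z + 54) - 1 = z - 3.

z = 10

Isolate the radical: √(z + 54) = z - 2.
Square both sides: z + 54 = (z - 2)².
Expand and rearrange: z² - 5z - 50 = 0.
Solving gives z = 10 or z = -5.
Check each candidate in the original equation:
  z = 10: √(64) = 8, while z - 2 = 8 — valid.
  z = -5: √(49) = 7, while z - 2 = -7 — extraneous.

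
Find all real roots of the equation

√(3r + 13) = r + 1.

Square both sides: 3r + 13 = (r + 1)².
Expand and rearrange: r² - r - 12 = 0.
Solving gives r = 4 or r = -3.
Check each candidate in the original equation:
  r = 4: √(25) = 5, while r + 1 = 5 — valid.
  r = -3: √(4) = 2, while r + 1 = -2 — extraneous.

r = 4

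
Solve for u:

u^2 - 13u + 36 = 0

Factor: (u - 4)(u - 9) = 0.
So u = 4 or u = 9.

u = 4 or u = 9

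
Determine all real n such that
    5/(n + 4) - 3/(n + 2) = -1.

n = -7.1623 or n = -0.8377

Multiply both sides by (n + 4)(n + 2):
5(n + 2) - 3(n + 4) = -(n + 4)(n + 2).
Expand and collect terms: -n^2 - 8n - 6 = 0.
By the quadratic formula, n = (8 +/- sqrt(40)) / -2, so n ~= -7.1623 or n ~= -0.8377.
Neither value makes a denominator zero (n != -4, n != -2), so both are valid.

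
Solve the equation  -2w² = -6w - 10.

Rearrange to standard form: -2w² + 6w + 10 = 0.
Discriminant: (6)² − 4·(-2)·10 = 116.
Quadratic formula: w = (-6 ± √116) / (-4).
So w = 3/2 - √(29)/2 ≈ -1.1926 or w = 3/2 + √(29)/2 ≈ 4.1926.

w = -1.1926 or w = 4.1926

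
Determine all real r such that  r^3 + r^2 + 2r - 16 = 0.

r = 2

Possible rational roots are divisors of -16. Testing r = 2 gives 0, so (r - 2) is a factor.
Divide: r^3 + r^2 + 2r - 16 = (r - 2)(r^2 + 3r + 8).
The quadratic r^2 + 3r + 8 has discriminant -23 < 0, so no further real roots.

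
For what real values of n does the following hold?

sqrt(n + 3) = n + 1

Square both sides: n + 3 = (n + 1)^2.
Expand and rearrange: n^2 + n - 2 = 0.
Solving gives n = 1 or n = -2.
Check each candidate in the original equation:
  n = 1: sqrt(4) = 2, while n + 1 = 2 — valid.
  n = -2: sqrt(1) = 1, while n + 1 = -1 — extraneous.

n = 1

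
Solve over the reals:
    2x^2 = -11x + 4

Rearrange to standard form: 2x^2 + 11x - 4 = 0.
Discriminant: (11)^2 - 4*2*(-4) = 153.
Quadratic formula: x = (-11 +/- sqrt(153)) / 4.
So x = -11/4 + 3*sqrt(17)/4 ~= 0.3423 or x = -3*sqrt(17)/4 - 11/4 ~= -5.8423.

x = -5.8423 or x = 0.3423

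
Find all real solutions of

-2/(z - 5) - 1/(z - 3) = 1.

z = 1 or z = 4

Multiply both sides by (z - 5)(z - 3):
-2(z - 3) - (z - 5) = (z - 5)(z - 3).
Expand and collect terms: z^2 - 5z + 4 = 0.
Factor or apply the quadratic formula: z = 4 or z = 1.
Neither value makes a denominator zero (z != 5, z != 3), so both are valid.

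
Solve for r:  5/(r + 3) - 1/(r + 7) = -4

r = -6.618 or r = -4.382

Multiply both sides by (r + 3)(r + 7):
5(r + 7) - (r + 3) = -4(r + 3)(r + 7).
Expand and collect terms: -4r² - 44r - 116 = 0.
By the quadratic formula, r = (44 ± √80) / -8, so r ≈ -6.618 or r ≈ -4.382.
Neither value makes a denominator zero (r ≠ -3, r ≠ -7), so both are valid.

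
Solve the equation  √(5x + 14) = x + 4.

Square both sides: 5x + 14 = (x + 4)².
Expand and rearrange: x² + 3x + 2 = 0.
Solving gives x = -1 or x = -2.
Check each candidate in the original equation:
  x = -1: √(9) = 3, while x + 4 = 3 — valid.
  x = -2: √(4) = 2, while x + 4 = 2 — valid.

x = -2 or x = -1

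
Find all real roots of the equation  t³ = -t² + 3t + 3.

Rearrange: t³ + t² - 3t - 3 = 0.
Possible rational roots are divisors of -3. Testing t = -1 gives 0, so (t + 1) is a factor.
Divide: t³ + t² - 3t - 3 = (t + 1)(t² - 3).
Apply the quadratic formula to t² - 3 = 0: t = (0 ± √12)/2, i.e. t ≈ 1.7321 or t ≈ -1.7321.

t = -1.7321 or t = -1 or t = 1.7321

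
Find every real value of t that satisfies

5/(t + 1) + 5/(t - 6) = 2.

t = 0.6988 or t = 9.3012

Multiply both sides by (t + 1)(t - 6):
5(t - 6) + 5(t + 1) = 2(t + 1)(t - 6).
Expand and collect terms: 2t^2 - 20t + 13 = 0.
By the quadratic formula, t = (20 +/- sqrt(296)) / 4, so t ~= 9.3012 or t ~= 0.6988.
Neither value makes a denominator zero (t != -1, t != 6), so both are valid.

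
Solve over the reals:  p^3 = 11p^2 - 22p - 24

p = -0.772 or p = 4 or p = 7.772

Rearrange: p^3 - 11p^2 + 22p + 24 = 0.
Possible rational roots are divisors of 24. Testing p = 4 gives 0, so (p - 4) is a factor.
Divide: p^3 - 11p^2 + 22p + 24 = (p - 4)(p^2 - 7p - 6).
Apply the quadratic formula to p^2 - 7p - 6 = 0: p = (7 +/- sqrt(73))/2, i.e. p ~= 7.772 or p ~= -0.772.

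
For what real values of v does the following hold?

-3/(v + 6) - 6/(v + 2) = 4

Multiply both sides by (v + 6)(v + 2):
-3(v + 2) - 6(v + 6) = 4(v + 6)(v + 2).
Expand and collect terms: 4v^2 + 41v + 90 = 0.
By the quadratic formula, v = (-41 +/- sqrt(241)) / 8, so v ~= -3.1845 or v ~= -7.0655.
Neither value makes a denominator zero (v != -6, v != -2), so both are valid.

v = -7.0655 or v = -3.1845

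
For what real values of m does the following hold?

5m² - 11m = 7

m = -0.5155 or m = 2.7155

Rearrange to standard form: 5m² - 11m - 7 = 0.
Discriminant: (-11)² − 4·5·(-7) = 261.
Quadratic formula: m = (11 ± √261) / 10.
So m = 11/10 + 3·√(29)/10 ≈ 2.7155 or m = 11/10 - 3·√(29)/10 ≈ -0.5155.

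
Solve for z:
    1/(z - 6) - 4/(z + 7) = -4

z = -5.9787 or z = 5.7287

Multiply both sides by (z - 6)(z + 7):
(z + 7) - 4(z - 6) = -4(z - 6)(z + 7).
Expand and collect terms: -4z^2 - z + 137 = 0.
By the quadratic formula, z = (1 +/- sqrt(2193)) / -8, so z ~= -5.9787 or z ~= 5.7287.
Neither value makes a denominator zero (z != 6, z != -7), so both are valid.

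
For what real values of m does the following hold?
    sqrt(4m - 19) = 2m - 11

Square both sides: 4m - 19 = (2m - 11)^2.
Expand and rearrange: 4m^2 - 48m + 140 = 0.
Solving gives m = 7 or m = 5.
Check each candidate in the original equation:
  m = 7: sqrt(9) = 3, while 2m - 11 = 3 — valid.
  m = 5: sqrt(1) = 1, while 2m - 11 = -1 — extraneous.

m = 7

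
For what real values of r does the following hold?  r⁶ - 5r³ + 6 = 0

r = 1.2599 or r = 1.4422

Let u = r³. The equation becomes u² - 5u + 6 = 0.
Factor: (u - 3)(u - 2) = 0, so u = 3 or u = 2.
r³ = 3 gives r = ∛(3) ≈ 1.4422.
r³ = 2 gives r = ∛(2) ≈ 1.2599.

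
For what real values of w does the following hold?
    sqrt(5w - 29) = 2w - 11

Square both sides: 5w - 29 = (2w - 11)^2.
Expand and rearrange: 4w^2 - 49w + 150 = 0.
Solving gives w = 6.25 or w = 6.
Check each candidate in the original equation:
  w = 6.25: sqrt(2.25) = 1.5, while 2w - 11 = 1.5 — valid.
  w = 6: sqrt(1) = 1, while 2w - 11 = 1 — valid.

w = 6 or w = 6.25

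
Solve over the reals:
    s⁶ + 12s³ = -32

s = -2 or s = -1.5874

Let u = s³. The equation becomes u² + 12u + 32 = 0.
Factor: (u + 4)(u + 8) = 0, so u = -4 or u = -8.
s³ = -4 gives s = -∛(4) ≈ -1.5874.
s³ = -8 gives s = -2.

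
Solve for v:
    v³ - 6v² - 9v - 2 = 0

Possible rational roots are divisors of -2. Testing v = -1 gives 0, so (v + 1) is a factor.
Divide: v³ - 6v² - 9v - 2 = (v + 1)(v² - 7v - 2).
Apply the quadratic formula to v² - 7v - 2 = 0: v = (7 ± √57)/2, i.e. v ≈ 7.2749 or v ≈ -0.2749.

v = -1 or v = -0.2749 or v = 7.2749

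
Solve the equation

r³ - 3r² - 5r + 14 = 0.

r = -2.1926 or r = 2 or r = 3.1926

Possible rational roots are divisors of 14. Testing r = 2 gives 0, so (r - 2) is a factor.
Divide: r³ - 3r² - 5r + 14 = (r - 2)(r² - r - 7).
Apply the quadratic formula to r² - r - 7 = 0: r = (1 ± √29)/2, i.e. r ≈ 3.1926 or r ≈ -2.1926.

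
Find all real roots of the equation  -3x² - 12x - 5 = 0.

x = -3.5275 or x = -0.4725

Discriminant: (-12)² − 4·(-3)·(-5) = 84.
Quadratic formula: x = (12 ± √84) / (-6).
So x = -2 - √(21)/3 ≈ -3.5275 or x = -2 + √(21)/3 ≈ -0.4725.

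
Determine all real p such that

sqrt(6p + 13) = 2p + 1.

Square both sides: 6p + 13 = (2p + 1)^2.
Expand and rearrange: 4p^2 - 2p - 12 = 0.
Solving gives p = 2 or p = -1.5.
Check each candidate in the original equation:
  p = 2: sqrt(25) = 5, while 2p + 1 = 5 — valid.
  p = -1.5: sqrt(4) = 2, while 2p + 1 = -2 — extraneous.

p = 2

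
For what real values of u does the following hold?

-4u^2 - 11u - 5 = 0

Discriminant: (-11)^2 - 4*(-4)*(-5) = 41.
Quadratic formula: u = (11 +/- sqrt(41)) / (-8).
So u = -11/8 - sqrt(41)/8 ~= -2.1754 or u = -11/8 + sqrt(41)/8 ~= -0.5746.

u = -2.1754 or u = -0.5746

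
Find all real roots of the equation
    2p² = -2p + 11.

p = -2.8979 or p = 1.8979

Rearrange to standard form: 2p² + 2p - 11 = 0.
Discriminant: (2)² − 4·2·(-11) = 92.
Quadratic formula: p = (-2 ± √92) / 4.
So p = -1/2 + √(23)/2 ≈ 1.8979 or p = -√(23)/2 - 1/2 ≈ -2.8979.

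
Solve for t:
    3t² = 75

t = -5 or t = 5

Bring every term to one side: 3t² - 75 = 0.
Factor: 3(t - 5)(t + 5) = 0.
So t = 5 or t = -5.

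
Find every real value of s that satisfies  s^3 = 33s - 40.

Rearrange: s^3 - 33s + 40 = 0.
Possible rational roots are divisors of 40. Testing s = 5 gives 0, so (s - 5) is a factor.
Divide: s^3 - 33s + 40 = (s - 5)(s^2 + 5s - 8).
Apply the quadratic formula to s^2 + 5s - 8 = 0: s = (-5 +/- sqrt(57))/2, i.e. s ~= 1.2749 or s ~= -6.2749.

s = -6.2749 or s = 1.2749 or s = 5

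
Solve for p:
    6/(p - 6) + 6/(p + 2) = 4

Multiply both sides by (p - 6)(p + 2):
6(p + 2) + 6(p - 6) = 4(p - 6)(p + 2).
Expand and collect terms: 4p² - 28p - 24 = 0.
By the quadratic formula, p = (28 ± √1168) / 8, so p ≈ 7.772 or p ≈ -0.772.
Neither value makes a denominator zero (p ≠ 6, p ≠ -2), so both are valid.

p = -0.772 or p = 7.772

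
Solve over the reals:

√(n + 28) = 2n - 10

n = 8

Square both sides: n + 28 = (2n - 10)².
Expand and rearrange: 4n² - 41n + 72 = 0.
Solving gives n = 8 or n = 2.25.
Check each candidate in the original equation:
  n = 8: √(36) = 6, while 2n - 10 = 6 — valid.
  n = 2.25: √(30.25) = 5.5, while 2n - 10 = -5.5 — extraneous.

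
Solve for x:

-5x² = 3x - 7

x = -1.5207 or x = 0.9207

Rearrange to standard form: -5x² - 3x + 7 = 0.
Discriminant: (-3)² − 4·(-5)·7 = 149.
Quadratic formula: x = (3 ± √149) / (-10).
So x = -√(149)/10 - 3/10 ≈ -1.5207 or x = -3/10 + √(149)/10 ≈ 0.9207.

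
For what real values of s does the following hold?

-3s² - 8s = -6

Rearrange to standard form: -3s² - 8s + 6 = 0.
Discriminant: (-8)² − 4·(-3)·6 = 136.
Quadratic formula: s = (8 ± √136) / (-6).
So s = -√(34)/3 - 4/3 ≈ -3.277 or s = -4/3 + √(34)/3 ≈ 0.6103.

s = -3.277 or s = 0.6103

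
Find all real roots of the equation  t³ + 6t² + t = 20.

Rearrange: t³ + 6t² + t - 20 = 0.
Possible rational roots are divisors of -20. Testing t = -5 gives 0, so (t + 5) is a factor.
Divide: t³ + 6t² + t - 20 = (t + 5)(t² + t - 4).
Apply the quadratic formula to t² + t - 4 = 0: t = (-1 ± √17)/2, i.e. t ≈ 1.5616 or t ≈ -2.5616.

t = -5 or t = -2.5616 or t = 1.5616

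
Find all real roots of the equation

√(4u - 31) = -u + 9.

u = 8

Square both sides: 4u - 31 = (-u + 9)².
Expand and rearrange: u² - 22u + 112 = 0.
Solving gives u = 14 or u = 8.
Check each candidate in the original equation:
  u = 14: √(25) = 5, while -u + 9 = -5 — extraneous.
  u = 8: √(1) = 1, while -u + 9 = 1 — valid.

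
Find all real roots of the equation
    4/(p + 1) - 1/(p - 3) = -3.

Multiply both sides by (p + 1)(p - 3):
4(p - 3) - (p + 1) = -3(p + 1)(p - 3).
Expand and collect terms: -3p^2 + 3p + 22 = 0.
By the quadratic formula, p = (-3 +/- sqrt(273)) / -6, so p ~= -2.2538 or p ~= 3.2538.
Neither value makes a denominator zero (p != -1, p != 3), so both are valid.

p = -2.2538 or p = 3.2538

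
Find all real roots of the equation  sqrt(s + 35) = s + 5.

s = 1

Square both sides: s + 35 = (s + 5)^2.
Expand and rearrange: s^2 + 9s - 10 = 0.
Solving gives s = 1 or s = -10.
Check each candidate in the original equation:
  s = 1: sqrt(36) = 6, while s + 5 = 6 — valid.
  s = -10: sqrt(25) = 5, while s + 5 = -5 — extraneous.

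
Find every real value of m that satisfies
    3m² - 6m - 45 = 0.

Factor: 3(m + 3)(m - 5) = 0.
So m = -3 or m = 5.

m = -3 or m = 5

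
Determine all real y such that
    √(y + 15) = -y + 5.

y = 1

Square both sides: y + 15 = (-y + 5)².
Expand and rearrange: y² - 11y + 10 = 0.
Solving gives y = 10 or y = 1.
Check each candidate in the original equation:
  y = 10: √(25) = 5, while -y + 5 = -5 — extraneous.
  y = 1: √(16) = 4, while -y + 5 = 4 — valid.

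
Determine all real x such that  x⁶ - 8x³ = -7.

Let u = x³. The equation becomes u² - 8u + 7 = 0.
Factor: (u - 7)(u - 1) = 0, so u = 7 or u = 1.
x³ = 7 gives x = ∛(7) ≈ 1.9129.
x³ = 1 gives x = 1.

x = 1 or x = 1.9129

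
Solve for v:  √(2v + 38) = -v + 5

v = -1

Square both sides: 2v + 38 = (-v + 5)².
Expand and rearrange: v² - 12v - 13 = 0.
Solving gives v = 13 or v = -1.
Check each candidate in the original equation:
  v = 13: √(64) = 8, while -v + 5 = -8 — extraneous.
  v = -1: √(36) = 6, while -v + 5 = 6 — valid.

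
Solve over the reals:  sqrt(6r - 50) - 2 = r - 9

Isolate the radical: sqrt(6r - 50) = r - 7.
Square both sides: 6r - 50 = (r - 7)^2.
Expand and rearrange: r^2 - 20r + 99 = 0.
Solving gives r = 11 or r = 9.
Check each candidate in the original equation:
  r = 11: sqrt(16) = 4, while r - 7 = 4 — valid.
  r = 9: sqrt(4) = 2, while r - 7 = 2 — valid.

r = 9 or r = 11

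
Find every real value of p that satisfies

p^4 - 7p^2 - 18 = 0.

p = -3 or p = 3

Let u = p^2. The equation becomes u^2 - 7u - 18 = 0.
Factor: (u - 9)(u + 2) = 0, so u = 9 or u = -2.
p^2 = 9 gives p = +/-3.
p^2 = -2 < 0 has no real solution.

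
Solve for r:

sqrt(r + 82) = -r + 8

Square both sides: r + 82 = (-r + 8)^2.
Expand and rearrange: r^2 - 17r - 18 = 0.
Solving gives r = 18 or r = -1.
Check each candidate in the original equation:
  r = 18: sqrt(100) = 10, while -r + 8 = -10 — extraneous.
  r = -1: sqrt(81) = 9, while -r + 8 = 9 — valid.

r = -1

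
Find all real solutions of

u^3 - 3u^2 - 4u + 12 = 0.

Possible rational roots are divisors of 12. Testing u = 2 gives 0, so (u - 2) is a factor.
Divide: u^3 - 3u^2 - 4u + 12 = (u - 2)(u^2 - u - 6).
Factor the quadratic: u = 3 or u = -2.

u = -2 or u = 2 or u = 3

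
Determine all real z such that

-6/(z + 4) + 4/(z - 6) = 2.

Multiply both sides by (z + 4)(z - 6):
-6(z - 6) + 4(z + 4) = 2(z + 4)(z - 6).
Expand and collect terms: 2z² - 2z - 100 = 0.
By the quadratic formula, z = (2 ± √804) / 4, so z ≈ 7.5887 or z ≈ -6.5887.
Neither value makes a denominator zero (z ≠ -4, z ≠ 6), so both are valid.

z = -6.5887 or z = 7.5887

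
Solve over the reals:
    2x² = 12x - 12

x = 1.2679 or x = 4.7321

Rearrange to standard form: 2x² - 12x + 12 = 0.
Discriminant: (-12)² − 4·2·12 = 48.
Quadratic formula: x = (12 ± √48) / 4.
So x = √(3) + 3 ≈ 4.7321 or x = 3 - √(3) ≈ 1.2679.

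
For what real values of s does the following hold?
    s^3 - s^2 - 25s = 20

s = -4 or s = -0.8541 or s = 5.8541

Rearrange: s^3 - s^2 - 25s - 20 = 0.
Possible rational roots are divisors of -20. Testing s = -4 gives 0, so (s + 4) is a factor.
Divide: s^3 - s^2 - 25s - 20 = (s + 4)(s^2 - 5s - 5).
Apply the quadratic formula to s^2 - 5s - 5 = 0: s = (5 +/- sqrt(45))/2, i.e. s ~= 5.8541 or s ~= -0.8541.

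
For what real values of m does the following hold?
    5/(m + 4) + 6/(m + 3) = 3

Multiply both sides by (m + 4)(m + 3):
5(m + 3) + 6(m + 4) = 3(m + 4)(m + 3).
Expand and collect terms: 3m² + 10m - 3 = 0.
By the quadratic formula, m = (-10 ± √136) / 6, so m ≈ 0.277 or m ≈ -3.6103.
Neither value makes a denominator zero (m ≠ -4, m ≠ -3), so both are valid.

m = -3.6103 or m = 0.277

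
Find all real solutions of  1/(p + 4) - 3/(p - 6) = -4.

p = -4.2329 or p = 6.7329

Multiply both sides by (p + 4)(p - 6):
(p - 6) - 3(p + 4) = -4(p + 4)(p - 6).
Expand and collect terms: -4p² + 10p + 114 = 0.
By the quadratic formula, p = (-10 ± √1924) / -8, so p ≈ -4.2329 or p ≈ 6.7329.
Neither value makes a denominator zero (p ≠ -4, p ≠ 6), so both are valid.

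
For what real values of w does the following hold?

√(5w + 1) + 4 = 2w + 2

w = 3

Isolate the radical: √(5w + 1) = 2w - 2.
Square both sides: 5w + 1 = (2w - 2)².
Expand and rearrange: 4w² - 13w + 3 = 0.
Solving gives w = 3 or w = 0.25.
Check each candidate in the original equation:
  w = 3: √(16) = 4, while 2w - 2 = 4 — valid.
  w = 0.25: √(2.25) = 1.5, while 2w - 2 = -1.5 — extraneous.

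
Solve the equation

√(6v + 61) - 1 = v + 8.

v = -2

Isolate the radical: √(6v + 61) = v + 9.
Square both sides: 6v + 61 = (v + 9)².
Expand and rearrange: v² + 12v + 20 = 0.
Solving gives v = -2 or v = -10.
Check each candidate in the original equation:
  v = -2: √(49) = 7, while v + 9 = 7 — valid.
  v = -10: √(1) = 1, while v + 9 = -1 — extraneous.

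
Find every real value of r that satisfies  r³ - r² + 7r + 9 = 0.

Possible rational roots are divisors of 9. Testing r = -1 gives 0, so (r + 1) is a factor.
Divide: r³ - r² + 7r + 9 = (r + 1)(r² - 2r + 9).
The quadratic r² - 2r + 9 has discriminant -32 < 0, so no further real roots.

r = -1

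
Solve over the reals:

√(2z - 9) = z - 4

Square both sides: 2z - 9 = (z - 4)².
Expand and rearrange: z² - 10z + 25 = 0.
This gives the repeated root z = 5.
Check in the original equation:
  z = 5: √(1) = 1, while z - 4 = 1 — valid.

z = 5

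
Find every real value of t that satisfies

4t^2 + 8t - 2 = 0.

t = -2.2247 or t = 0.2247

Discriminant: (8)^2 - 4*4*(-2) = 96.
Quadratic formula: t = (-8 +/- sqrt(96)) / 8.
So t = -1 + sqrt(6)/2 ~= 0.2247 or t = -sqrt(6)/2 - 1 ~= -2.2247.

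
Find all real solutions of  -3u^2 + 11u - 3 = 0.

u = 0.2967 or u = 3.3699

Discriminant: (11)^2 - 4*(-3)*(-3) = 85.
Quadratic formula: u = (-11 +/- sqrt(85)) / (-6).
So u = 11/6 - sqrt(85)/6 ~= 0.2967 or u = sqrt(85)/6 + 11/6 ~= 3.3699.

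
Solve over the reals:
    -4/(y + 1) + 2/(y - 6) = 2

y = -2.7958 or y = 6.7958

Multiply both sides by (y + 1)(y - 6):
-4(y - 6) + 2(y + 1) = 2(y + 1)(y - 6).
Expand and collect terms: 2y^2 - 8y - 38 = 0.
By the quadratic formula, y = (8 +/- sqrt(368)) / 4, so y ~= 6.7958 or y ~= -2.7958.
Neither value makes a denominator zero (y != -1, y != 6), so both are valid.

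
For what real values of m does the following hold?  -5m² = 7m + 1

Rearrange to standard form: -5m² - 7m - 1 = 0.
Discriminant: (-7)² − 4·(-5)·(-1) = 29.
Quadratic formula: m = (7 ± √29) / (-10).
So m = -7/10 - √(29)/10 ≈ -1.2385 or m = -7/10 + √(29)/10 ≈ -0.1615.

m = -1.2385 or m = -0.1615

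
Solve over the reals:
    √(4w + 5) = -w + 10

Square both sides: 4w + 5 = (-w + 10)².
Expand and rearrange: w² - 24w + 95 = 0.
Solving gives w = 19 or w = 5.
Check each candidate in the original equation:
  w = 19: √(81) = 9, while -w + 10 = -9 — extraneous.
  w = 5: √(25) = 5, while -w + 10 = 5 — valid.

w = 5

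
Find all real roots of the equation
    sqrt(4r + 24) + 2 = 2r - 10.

Isolate the radical: sqrt(4r + 24) = 2r - 12.
Square both sides: 4r + 24 = (2r - 12)^2.
Expand and rearrange: 4r^2 - 52r + 120 = 0.
Solving gives r = 10 or r = 3.
Check each candidate in the original equation:
  r = 10: sqrt(64) = 8, while 2r - 12 = 8 — valid.
  r = 3: sqrt(36) = 6, while 2r - 12 = -6 — extraneous.

r = 10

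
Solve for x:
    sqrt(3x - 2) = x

Square both sides: 3x - 2 = (x)^2.
Expand and rearrange: x^2 - 3x + 2 = 0.
Solving gives x = 2 or x = 1.
Check each candidate in the original equation:
  x = 2: sqrt(4) = 2, while x = 2 — valid.
  x = 1: sqrt(1) = 1, while x = 1 — valid.

x = 1 or x = 2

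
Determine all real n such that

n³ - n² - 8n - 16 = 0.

n = 4

Possible rational roots are divisors of -16. Testing n = 4 gives 0, so (n - 4) is a factor.
Divide: n³ - n² - 8n - 16 = (n - 4)(n² + 3n + 4).
The quadratic n² + 3n + 4 has discriminant -7 < 0, so no further real roots.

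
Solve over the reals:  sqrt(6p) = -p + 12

p = 6

Square both sides: 6p = (-p + 12)^2.
Expand and rearrange: p^2 - 30p + 144 = 0.
Solving gives p = 24 or p = 6.
Check each candidate in the original equation:
  p = 24: sqrt(144) = 12, while -p + 12 = -12 — extraneous.
  p = 6: sqrt(36) = 6, while -p + 12 = 6 — valid.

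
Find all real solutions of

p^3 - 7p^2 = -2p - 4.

Rearrange: p^3 - 7p^2 + 2p + 4 = 0.
Possible rational roots are divisors of 4. Testing p = 1 gives 0, so (p - 1) is a factor.
Divide: p^3 - 7p^2 + 2p + 4 = (p - 1)(p^2 - 6p - 4).
Apply the quadratic formula to p^2 - 6p - 4 = 0: p = (6 +/- sqrt(52))/2, i.e. p ~= 6.6056 or p ~= -0.6056.

p = -0.6056 or p = 1 or p = 6.6056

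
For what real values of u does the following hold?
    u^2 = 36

Bring every term to one side: u^2 - 36 = 0.
Factor: (u + 6)(u - 6) = 0.
So u = -6 or u = 6.

u = -6 or u = 6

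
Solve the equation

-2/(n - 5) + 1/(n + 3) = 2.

n = -2.4221 or n = 3.9221

Multiply both sides by (n - 5)(n + 3):
-2(n + 3) + (n - 5) = 2(n - 5)(n + 3).
Expand and collect terms: 2n^2 - 3n - 19 = 0.
By the quadratic formula, n = (3 +/- sqrt(161)) / 4, so n ~= 3.9221 or n ~= -2.4221.
Neither value makes a denominator zero (n != 5, n != -3), so both are valid.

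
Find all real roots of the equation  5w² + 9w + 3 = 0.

w = -1.3583 or w = -0.4417

Discriminant: (9)² − 4·5·3 = 21.
Quadratic formula: w = (-9 ± √21) / 10.
So w = -9/10 + √(21)/10 ≈ -0.4417 or w = -9/10 - √(21)/10 ≈ -1.3583.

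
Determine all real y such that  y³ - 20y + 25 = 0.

y = -5 or y = 1.382 or y = 3.618

Possible rational roots are divisors of 25. Testing y = -5 gives 0, so (y + 5) is a factor.
Divide: y³ - 20y + 25 = (y + 5)(y² - 5y + 5).
Apply the quadratic formula to y² - 5y + 5 = 0: y = (5 ± √5)/2, i.e. y ≈ 3.618 or y ≈ 1.382.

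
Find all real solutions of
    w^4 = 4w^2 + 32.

w = -2.8284 or w = 2.8284

Let u = w^2. The equation becomes u^2 - 4u - 32 = 0.
Factor: (u - 8)(u + 4) = 0, so u = 8 or u = -4.
w^2 = 8 gives w = +/-2*sqrt(2) ~= +/-2.8284.
w^2 = -4 < 0 has no real solution.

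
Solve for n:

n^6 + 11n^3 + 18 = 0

Let u = n^3. The equation becomes u^2 + 11u + 18 = 0.
Factor: (u + 2)(u + 9) = 0, so u = -2 or u = -9.
n^3 = -2 gives n = -(2)^(1/3) ~= -1.2599.
n^3 = -9 gives n = -(9)^(1/3) ~= -2.0801.

n = -2.0801 or n = -1.2599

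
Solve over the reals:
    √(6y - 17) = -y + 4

Square both sides: 6y - 17 = (-y + 4)².
Expand and rearrange: y² - 14y + 33 = 0.
Solving gives y = 11 or y = 3.
Check each candidate in the original equation:
  y = 11: √(49) = 7, while -y + 4 = -7 — extraneous.
  y = 3: √(1) = 1, while -y + 4 = 1 — valid.

y = 3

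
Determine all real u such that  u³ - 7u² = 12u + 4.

Rearrange: u³ - 7u² - 12u - 4 = 0.
Possible rational roots are divisors of -4. Testing u = -1 gives 0, so (u + 1) is a factor.
Divide: u³ - 7u² - 12u - 4 = (u + 1)(u² - 8u - 4).
Apply the quadratic formula to u² - 8u - 4 = 0: u = (8 ± √80)/2, i.e. u ≈ 8.4721 or u ≈ -0.4721.

u = -1 or u = -0.4721 or u = 8.4721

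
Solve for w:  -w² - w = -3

Rearrange to standard form: -w² - w + 3 = 0.
Discriminant: (-1)² − 4·(-1)·3 = 13.
Quadratic formula: w = (1 ± √13) / (-2).
So w = -√(13)/2 - 1/2 ≈ -2.3028 or w = -1/2 + √(13)/2 ≈ 1.3028.

w = -2.3028 or w = 1.3028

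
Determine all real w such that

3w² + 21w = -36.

Bring every term to one side: 3w² + 21w + 36 = 0.
Factor: 3(w + 4)(w + 3) = 0.
So w = -4 or w = -3.

w = -4 or w = -3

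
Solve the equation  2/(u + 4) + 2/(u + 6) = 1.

u = -5.2361 or u = -0.7639

Multiply both sides by (u + 4)(u + 6):
2(u + 6) + 2(u + 4) = (u + 4)(u + 6).
Expand and collect terms: u² + 6u + 4 = 0.
By the quadratic formula, u = (-6 ± √20) / 2, so u ≈ -0.7639 or u ≈ -5.2361.
Neither value makes a denominator zero (u ≠ -4, u ≠ -6), so both are valid.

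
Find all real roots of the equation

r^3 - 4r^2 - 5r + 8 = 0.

r = -1.7016 or r = 1 or r = 4.7016

Possible rational roots are divisors of 8. Testing r = 1 gives 0, so (r - 1) is a factor.
Divide: r^3 - 4r^2 - 5r + 8 = (r - 1)(r^2 - 3r - 8).
Apply the quadratic formula to r^2 - 3r - 8 = 0: r = (3 +/- sqrt(41))/2, i.e. r ~= 4.7016 or r ~= -1.7016.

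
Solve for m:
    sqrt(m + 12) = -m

Square both sides: m + 12 = (-m)^2.
Expand and rearrange: m^2 - m - 12 = 0.
Solving gives m = 4 or m = -3.
Check each candidate in the original equation:
  m = 4: sqrt(16) = 4, while -m = -4 — extraneous.
  m = -3: sqrt(9) = 3, while -m = 3 — valid.

m = -3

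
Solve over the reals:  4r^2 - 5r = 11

Rearrange to standard form: 4r^2 - 5r - 11 = 0.
Discriminant: (-5)^2 - 4*4*(-11) = 201.
Quadratic formula: r = (5 +/- sqrt(201)) / 8.
So r = 5/8 + sqrt(201)/8 ~= 2.3972 or r = 5/8 - sqrt(201)/8 ~= -1.1472.

r = -1.1472 or r = 2.3972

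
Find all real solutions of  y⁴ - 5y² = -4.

Let u = y². The equation becomes u² - 5u + 4 = 0.
Factor: (u - 4)(u - 1) = 0, so u = 4 or u = 1.
y² = 4 gives y = ±2.
y² = 1 gives y = ±1.

y = -2 or y = -1 or y = 1 or y = 2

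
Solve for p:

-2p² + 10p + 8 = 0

Discriminant: (10)² − 4·(-2)·8 = 164.
Quadratic formula: p = (-10 ± √164) / (-4).
So p = 5/2 - √(41)/2 ≈ -0.7016 or p = 5/2 + √(41)/2 ≈ 5.7016.

p = -0.7016 or p = 5.7016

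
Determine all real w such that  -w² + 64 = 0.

w = -8 or w = 8

Factor: -1(w - 8)(w + 8) = 0.
So w = 8 or w = -8.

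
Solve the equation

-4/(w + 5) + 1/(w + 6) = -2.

w = -6.1861 or w = -3.3139

Multiply both sides by (w + 5)(w + 6):
-4(w + 6) + (w + 5) = -2(w + 5)(w + 6).
Expand and collect terms: -2w^2 - 19w - 41 = 0.
By the quadratic formula, w = (19 +/- sqrt(33)) / -4, so w ~= -6.1861 or w ~= -3.3139.
Neither value makes a denominator zero (w != -5, w != -6), so both are valid.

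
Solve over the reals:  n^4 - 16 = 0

Let u = n^2. The equation becomes u^2 - 16 = 0.
Factor: (u + 4)(u - 4) = 0, so u = -4 or u = 4.
n^2 = -4 < 0 has no real solution.
n^2 = 4 gives n = +/-2.

n = -2 or n = 2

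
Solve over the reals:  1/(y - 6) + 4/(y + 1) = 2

Multiply both sides by (y - 6)(y + 1):
(y + 1) + 4(y - 6) = 2(y - 6)(y + 1).
Expand and collect terms: 2y² - 15y + 11 = 0.
By the quadratic formula, y = (15 ± √137) / 4, so y ≈ 6.6762 or y ≈ 0.8238.
Neither value makes a denominator zero (y ≠ 6, y ≠ -1), so both are valid.

y = 0.8238 or y = 6.6762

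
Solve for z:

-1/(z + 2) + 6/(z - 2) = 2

z = -2.2944 or z = 4.7944

Multiply both sides by (z + 2)(z - 2):
-(z - 2) + 6(z + 2) = 2(z + 2)(z - 2).
Expand and collect terms: 2z^2 - 5z - 22 = 0.
By the quadratic formula, z = (5 +/- sqrt(201)) / 4, so z ~= 4.7944 or z ~= -2.2944.
Neither value makes a denominator zero (z != -2, z != 2), so both are valid.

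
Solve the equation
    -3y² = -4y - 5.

y = -0.7863 or y = 2.1196

Rearrange to standard form: -3y² + 4y + 5 = 0.
Discriminant: (4)² − 4·(-3)·5 = 76.
Quadratic formula: y = (-4 ± √76) / (-6).
So y = 2/3 - √(19)/3 ≈ -0.7863 or y = 2/3 + √(19)/3 ≈ 2.1196.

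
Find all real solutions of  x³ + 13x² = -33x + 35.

x = -8.7958 or x = -5 or x = 0.7958

Rearrange: x³ + 13x² + 33x - 35 = 0.
Possible rational roots are divisors of -35. Testing x = -5 gives 0, so (x + 5) is a factor.
Divide: x³ + 13x² + 33x - 35 = (x + 5)(x² + 8x - 7).
Apply the quadratic formula to x² + 8x - 7 = 0: x = (-8 ± √92)/2, i.e. x ≈ 0.7958 or x ≈ -8.7958.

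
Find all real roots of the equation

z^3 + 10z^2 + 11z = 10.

Rearrange: z^3 + 10z^2 + 11z - 10 = 0.
Possible rational roots are divisors of -10. Testing z = -2 gives 0, so (z + 2) is a factor.
Divide: z^3 + 10z^2 + 11z - 10 = (z + 2)(z^2 + 8z - 5).
Apply the quadratic formula to z^2 + 8z - 5 = 0: z = (-8 +/- sqrt(84))/2, i.e. z ~= 0.5826 or z ~= -8.5826.

z = -8.5826 or z = -2 or z = 0.5826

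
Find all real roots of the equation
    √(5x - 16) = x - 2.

x = 4 or x = 5

Square both sides: 5x - 16 = (x - 2)².
Expand and rearrange: x² - 9x + 20 = 0.
Solving gives x = 5 or x = 4.
Check each candidate in the original equation:
  x = 5: √(9) = 3, while x - 2 = 3 — valid.
  x = 4: √(4) = 2, while x - 2 = 2 — valid.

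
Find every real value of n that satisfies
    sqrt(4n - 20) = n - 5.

Square both sides: 4n - 20 = (n - 5)^2.
Expand and rearrange: n^2 - 14n + 45 = 0.
Solving gives n = 9 or n = 5.
Check each candidate in the original equation:
  n = 9: sqrt(16) = 4, while n - 5 = 4 — valid.
  n = 5: sqrt(0) = 0, while n - 5 = 0 — valid.

n = 5 or n = 9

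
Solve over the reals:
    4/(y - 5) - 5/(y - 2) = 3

Multiply both sides by (y - 5)(y - 2):
4(y - 2) - 5(y - 5) = 3(y - 5)(y - 2).
Expand and collect terms: 3y^2 - 20y + 13 = 0.
By the quadratic formula, y = (20 +/- sqrt(244)) / 6, so y ~= 5.9367 or y ~= 0.7299.
Neither value makes a denominator zero (y != 5, y != 2), so both are valid.

y = 0.7299 or y = 5.9367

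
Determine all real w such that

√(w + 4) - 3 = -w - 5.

w = -3

Isolate the radical: √(w + 4) = -w - 2.
Square both sides: w + 4 = (-w - 2)².
Expand and rearrange: w² + 3w = 0.
Solving gives w = 0 or w = -3.
Check each candidate in the original equation:
  w = 0: √(4) = 2, while -w - 2 = -2 — extraneous.
  w = -3: √(1) = 1, while -w - 2 = 1 — valid.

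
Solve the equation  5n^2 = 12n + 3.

Rearrange to standard form: 5n^2 - 12n - 3 = 0.
Discriminant: (-12)^2 - 4*5*(-3) = 204.
Quadratic formula: n = (12 +/- sqrt(204)) / 10.
So n = 6/5 + sqrt(51)/5 ~= 2.6283 or n = 6/5 - sqrt(51)/5 ~= -0.2283.

n = -0.2283 or n = 2.6283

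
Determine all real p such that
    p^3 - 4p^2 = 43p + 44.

p = -4 or p = -1.1962 or p = 9.1962

Rearrange: p^3 - 4p^2 - 43p - 44 = 0.
Possible rational roots are divisors of -44. Testing p = -4 gives 0, so (p + 4) is a factor.
Divide: p^3 - 4p^2 - 43p - 44 = (p + 4)(p^2 - 8p - 11).
Apply the quadratic formula to p^2 - 8p - 11 = 0: p = (8 +/- sqrt(108))/2, i.e. p ~= 9.1962 or p ~= -1.1962.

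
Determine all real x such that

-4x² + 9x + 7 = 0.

Discriminant: (9)² − 4·(-4)·7 = 193.
Quadratic formula: x = (-9 ± √193) / (-8).
So x = 9/8 - √(193)/8 ≈ -0.6116 or x = 9/8 + √(193)/8 ≈ 2.8616.

x = -0.6116 or x = 2.8616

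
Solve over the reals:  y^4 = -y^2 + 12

Let u = y^2. The equation becomes u^2 + u - 12 = 0.
Factor: (u + 4)(u - 3) = 0, so u = -4 or u = 3.
y^2 = -4 < 0 has no real solution.
y^2 = 3 gives y = +/-sqrt(3) ~= +/-1.7321.

y = -1.7321 or y = 1.7321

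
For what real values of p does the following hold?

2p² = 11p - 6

p = 0.614 or p = 4.886

Rearrange to standard form: 2p² - 11p + 6 = 0.
Discriminant: (-11)² − 4·2·6 = 73.
Quadratic formula: p = (11 ± √73) / 4.
So p = √(73)/4 + 11/4 ≈ 4.886 or p = 11/4 - √(73)/4 ≈ 0.614.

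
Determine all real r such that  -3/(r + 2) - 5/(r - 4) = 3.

r = -3.2961 or r = 2.6294

Multiply both sides by (r + 2)(r - 4):
-3(r - 4) - 5(r + 2) = 3(r + 2)(r - 4).
Expand and collect terms: 3r^2 + 2r - 26 = 0.
By the quadratic formula, r = (-2 +/- sqrt(316)) / 6, so r ~= 2.6294 or r ~= -3.2961.
Neither value makes a denominator zero (r != -2, r != 4), so both are valid.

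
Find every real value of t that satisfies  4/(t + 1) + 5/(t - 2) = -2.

t = -4.3117 or t = 0.8117

Multiply both sides by (t + 1)(t - 2):
4(t - 2) + 5(t + 1) = -2(t + 1)(t - 2).
Expand and collect terms: -2t^2 - 7t + 7 = 0.
By the quadratic formula, t = (7 +/- sqrt(105)) / -4, so t ~= -4.3117 or t ~= 0.8117.
Neither value makes a denominator zero (t != -1, t != 2), so both are valid.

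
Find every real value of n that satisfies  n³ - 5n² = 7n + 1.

n = -1 or n = -0.1623 or n = 6.1623

Rearrange: n³ - 5n² - 7n - 1 = 0.
Possible rational roots are divisors of -1. Testing n = -1 gives 0, so (n + 1) is a factor.
Divide: n³ - 5n² - 7n - 1 = (n + 1)(n² - 6n - 1).
Apply the quadratic formula to n² - 6n - 1 = 0: n = (6 ± √40)/2, i.e. n ≈ 6.1623 or n ≈ -0.1623.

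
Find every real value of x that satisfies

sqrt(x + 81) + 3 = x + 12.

x = 0

Isolate the radical: sqrt(x + 81) = x + 9.
Square both sides: x + 81 = (x + 9)^2.
Expand and rearrange: x^2 + 17x = 0.
Solving gives x = 0 or x = -17.
Check each candidate in the original equation:
  x = 0: sqrt(81) = 9, while x + 9 = 9 — valid.
  x = -17: sqrt(64) = 8, while x + 9 = -8 — extraneous.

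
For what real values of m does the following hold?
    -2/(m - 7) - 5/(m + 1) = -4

Multiply both sides by (m - 7)(m + 1):
-2(m + 1) - 5(m - 7) = -4(m - 7)(m + 1).
Expand and collect terms: -4m² + 31m - 5 = 0.
By the quadratic formula, m = (-31 ± √881) / -8, so m ≈ 0.1648 or m ≈ 7.5852.
Neither value makes a denominator zero (m ≠ 7, m ≠ -1), so both are valid.

m = 0.1648 or m = 7.5852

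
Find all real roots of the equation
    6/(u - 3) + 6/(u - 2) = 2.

u = 2.4586 or u = 8.5414

Multiply both sides by (u - 3)(u - 2):
6(u - 2) + 6(u - 3) = 2(u - 3)(u - 2).
Expand and collect terms: 2u² - 22u + 42 = 0.
By the quadratic formula, u = (22 ± √148) / 4, so u ≈ 8.5414 or u ≈ 2.4586.
Neither value makes a denominator zero (u ≠ 3, u ≠ 2), so both are valid.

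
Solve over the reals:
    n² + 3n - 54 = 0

Factor: (n - 6)(n + 9) = 0.
So n = 6 or n = -9.

n = -9 or n = 6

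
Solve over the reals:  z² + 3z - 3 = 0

Discriminant: (3)² − 4·1·(-3) = 21.
Quadratic formula: z = (-3 ± √21) / 2.
So z = -3/2 + √(21)/2 ≈ 0.7913 or z = -√(21)/2 - 3/2 ≈ -3.7913.

z = -3.7913 or z = 0.7913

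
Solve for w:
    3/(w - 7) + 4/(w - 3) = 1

w = 4.7251 or w = 12.2749

Multiply both sides by (w - 7)(w - 3):
3(w - 3) + 4(w - 7) = (w - 7)(w - 3).
Expand and collect terms: w² - 17w + 58 = 0.
By the quadratic formula, w = (17 ± √57) / 2, so w ≈ 12.2749 or w ≈ 4.7251.
Neither value makes a denominator zero (w ≠ 7, w ≠ 3), so both are valid.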